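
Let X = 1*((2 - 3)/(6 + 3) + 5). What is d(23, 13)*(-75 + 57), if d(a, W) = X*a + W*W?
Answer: -5066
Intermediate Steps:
X = 44/9 (X = 1*(-1/9 + 5) = 1*(44/9) = 44/9 ≈ 4.8889)
d(a, W) = W**2 + 44*a/9 (d(a, W) = 44*a/9 + W*W = 44*a/9 + W**2 = W**2 + 44*a/9)
d(23, 13)*(-75 + 57) = (13**2 + (44/9)*23)*(-75 + 57) = (169 + 1012/9)*(-18) = (2533/9)*(-18) = -5066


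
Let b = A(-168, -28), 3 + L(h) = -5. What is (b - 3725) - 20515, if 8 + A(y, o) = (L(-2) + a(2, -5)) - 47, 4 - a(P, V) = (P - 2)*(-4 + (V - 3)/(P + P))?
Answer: -24299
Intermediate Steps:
L(h) = -8 (L(h) = -3 - 5 = -8)
a(P, V) = 4 - (-4 + (-3 + V)/(2*P))*(-2 + P) (a(P, V) = 4 - (P - 2)*(-4 + (V - 3)/(P + P)) = 4 - (-2 + P)*(-4 + (-3 + V)/((2*P))) = 4 - (-2 + P)*(-4 + (-3 + V)*(1/(2*P))) = 4 - (-2 + P)*(-4 + (-3 + V)/(2*P)) = 4 - (-4 + (-3 + V)/(2*P))*(-2 + P))
A(y, o) = -59 (A(y, o) = -8 + ((-8 + (-3 - 5 - ½*2*(5 - 5 - 8*2))/2) - 47) = -8 + ((-8 + (-3 - 5 - ½*2*(5 - 5 - 16))/2) - 47) = -8 + ((-8 + (-3 - 5 - ½*2*(-16))/2) - 47) = -8 + ((-8 + (-3 - 5 + 16)/2) - 47) = -8 + ((-8 + (½)*8) - 47) = -8 + ((-8 + 4) - 47) = -8 + (-4 - 47) = -8 - 51 = -59)
b = -59
(b - 3725) - 20515 = (-59 - 3725) - 20515 = -3784 - 20515 = -24299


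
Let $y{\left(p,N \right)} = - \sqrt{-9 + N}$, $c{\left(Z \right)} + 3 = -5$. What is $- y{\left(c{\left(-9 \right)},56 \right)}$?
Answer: $\sqrt{47} \approx 6.8557$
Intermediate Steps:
$c{\left(Z \right)} = -8$ ($c{\left(Z \right)} = -3 - 5 = -8$)
$- y{\left(c{\left(-9 \right)},56 \right)} = - \left(-1\right) \sqrt{-9 + 56} = - \left(-1\right) \sqrt{47} = \sqrt{47}$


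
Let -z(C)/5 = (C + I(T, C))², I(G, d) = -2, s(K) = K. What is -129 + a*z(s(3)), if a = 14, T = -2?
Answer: -199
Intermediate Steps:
z(C) = -5*(-2 + C)² (z(C) = -5*(C - 2)² = -5*(-2 + C)²)
-129 + a*z(s(3)) = -129 + 14*(-5*(-2 + 3)²) = -129 + 14*(-5*1²) = -129 + 14*(-5*1) = -129 + 14*(-5) = -129 - 70 = -199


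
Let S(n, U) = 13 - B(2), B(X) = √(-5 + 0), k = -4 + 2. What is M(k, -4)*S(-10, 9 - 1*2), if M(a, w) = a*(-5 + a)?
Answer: 182 - 14*I*√5 ≈ 182.0 - 31.305*I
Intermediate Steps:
k = -2
B(X) = I*√5 (B(X) = √(-5) = I*√5)
S(n, U) = 13 - I*√5
M(k, -4)*S(-10, 9 - 1*2) = (-2*(-5 - 2))*(13 - I*√5) = (-2*(-7))*(13 - I*√5) = 14*(13 - I*√5) = 182 - 14*I*√5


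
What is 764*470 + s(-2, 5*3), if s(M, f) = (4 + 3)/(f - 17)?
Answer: 718153/2 ≈ 3.5908e+5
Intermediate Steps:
s(M, f) = 7/(-17 + f)
764*470 + s(-2, 5*3) = 764*470 + 7/(-17 + 5*3) = 359080 + 7/(-17 + 15) = 359080 + 7/(-2) = 359080 + 7*(-1/2) = 359080 - 7/2 = 718153/2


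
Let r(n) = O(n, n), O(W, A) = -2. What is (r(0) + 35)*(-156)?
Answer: -5148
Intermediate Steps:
r(n) = -2
(r(0) + 35)*(-156) = (-2 + 35)*(-156) = 33*(-156) = -5148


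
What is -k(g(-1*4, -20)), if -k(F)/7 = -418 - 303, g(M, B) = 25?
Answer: -5047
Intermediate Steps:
k(F) = 5047 (k(F) = -7*(-418 - 303) = -7*(-721) = 5047)
-k(g(-1*4, -20)) = -1*5047 = -5047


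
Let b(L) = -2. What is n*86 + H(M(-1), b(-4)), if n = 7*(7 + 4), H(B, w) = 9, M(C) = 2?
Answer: 6631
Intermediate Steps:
n = 77 (n = 7*11 = 77)
n*86 + H(M(-1), b(-4)) = 77*86 + 9 = 6622 + 9 = 6631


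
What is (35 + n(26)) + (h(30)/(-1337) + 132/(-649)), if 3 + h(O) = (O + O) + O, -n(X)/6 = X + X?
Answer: -21871768/78883 ≈ -277.27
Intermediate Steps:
n(X) = -12*X (n(X) = -6*(X + X) = -12*X)
h(O) = -3 + 3*O (h(O) = -3 + ((O + O) + O) = -3 + (2*O + O) = -3 + 3*O)
(35 + n(26)) + (h(30)/(-1337) + 132/(-649)) = (35 - 12*26) + ((-3 + 3*30)/(-1337) + 132/(-649)) = (35 - 312) + ((-3 + 90)*(-1/1337) + 132*(-1/649)) = -277 + (87*(-1/1337) - 12/59) = -277 + (-87/1337 - 12/59) = -277 - 21177/78883 = -21871768/78883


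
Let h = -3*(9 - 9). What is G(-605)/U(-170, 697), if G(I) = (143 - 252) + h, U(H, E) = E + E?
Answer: -109/1394 ≈ -0.078192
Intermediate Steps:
h = 0 (h = -3*0 = 0)
U(H, E) = 2*E
G(I) = -109 (G(I) = (143 - 252) + 0 = -109 + 0 = -109)
G(-605)/U(-170, 697) = -109/(2*697) = -109/1394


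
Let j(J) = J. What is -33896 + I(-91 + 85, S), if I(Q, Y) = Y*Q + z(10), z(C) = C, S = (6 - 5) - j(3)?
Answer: -33874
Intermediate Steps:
S = -2 (S = (6 - 5) - 1*3 = 1 - 3 = -2)
I(Q, Y) = 10 + Q*Y (I(Q, Y) = Y*Q + 10 = Q*Y + 10 = 10 + Q*Y)
-33896 + I(-91 + 85, S) = -33896 + (10 + (-91 + 85)*(-2)) = -33896 + (10 - 6*(-2)) = -33896 + (10 + 12) = -33896 + 22 = -33874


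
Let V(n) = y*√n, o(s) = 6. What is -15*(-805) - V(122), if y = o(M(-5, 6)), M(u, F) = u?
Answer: 12075 - 6*√122 ≈ 12009.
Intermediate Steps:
y = 6
V(n) = 6*√n
-15*(-805) - V(122) = -15*(-805) - 6*√122 = -1*(-12075) - 6*√122 = 12075 - 6*√122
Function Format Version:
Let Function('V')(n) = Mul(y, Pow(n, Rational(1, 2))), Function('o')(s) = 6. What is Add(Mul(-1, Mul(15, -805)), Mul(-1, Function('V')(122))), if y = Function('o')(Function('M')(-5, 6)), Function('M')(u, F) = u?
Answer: Add(12075, Mul(-6, Pow(122, Rational(1, 2)))) ≈ 12009.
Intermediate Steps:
y = 6
Function('V')(n) = Mul(6, Pow(n, Rational(1, 2)))
Add(Mul(-1, Mul(15, -805)), Mul(-1, Function('V')(122))) = Add(Mul(-1, Mul(15, -805)), Mul(-1, Mul(6, Pow(122, Rational(1, 2))))) = Add(Mul(-1, -12075), Mul(-6, Pow(122, Rational(1, 2)))) = Add(12075, Mul(-6, Pow(122, Rational(1, 2))))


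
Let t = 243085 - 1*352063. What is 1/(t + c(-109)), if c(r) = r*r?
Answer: -1/97097 ≈ -1.0299e-5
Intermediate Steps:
c(r) = r²
t = -108978 (t = 243085 - 352063 = -108978)
1/(t + c(-109)) = 1/(-108978 + (-109)²) = 1/(-108978 + 11881) = 1/(-97097) = -1/97097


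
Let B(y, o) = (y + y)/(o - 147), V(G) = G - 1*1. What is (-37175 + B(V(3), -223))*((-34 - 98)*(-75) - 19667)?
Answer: 67171341159/185 ≈ 3.6309e+8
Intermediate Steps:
V(G) = -1 + G (V(G) = G - 1 = -1 + G)
B(y, o) = 2*y/(-147 + o) (B(y, o) = (2*y)/(-147 + o) = 2*y/(-147 + o))
(-37175 + B(V(3), -223))*((-34 - 98)*(-75) - 19667) = (-37175 + 2*(-1 + 3)/(-147 - 223))*((-34 - 98)*(-75) - 19667) = (-37175 + 2*2/(-370))*(-132*(-75) - 19667) = (-37175 + 2*2*(-1/370))*(9900 - 19667) = (-37175 - 2/185)*(-9767) = -6877377/185*(-9767) = 67171341159/185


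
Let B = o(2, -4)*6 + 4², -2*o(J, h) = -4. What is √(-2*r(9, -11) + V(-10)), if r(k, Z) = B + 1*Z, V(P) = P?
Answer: 2*I*√11 ≈ 6.6332*I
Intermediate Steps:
o(J, h) = 2 (o(J, h) = -½*(-4) = 2)
B = 28 (B = 2*6 + 4² = 12 + 16 = 28)
r(k, Z) = 28 + Z (r(k, Z) = 28 + 1*Z = 28 + Z)
√(-2*r(9, -11) + V(-10)) = √(-2*(28 - 11) - 10) = √(-2*17 - 10) = √(-34 - 10) = √(-44) = 2*I*√11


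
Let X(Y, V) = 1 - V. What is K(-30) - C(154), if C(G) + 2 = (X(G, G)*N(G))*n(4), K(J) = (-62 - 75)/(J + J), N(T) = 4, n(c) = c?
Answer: 147137/60 ≈ 2452.3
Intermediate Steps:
K(J) = -137/(2*J) (K(J) = -137*1/(2*J) = -137/(2*J))
C(G) = 14 - 16*G (C(G) = -2 + ((1 - G)*4)*4 = -2 + (4 - 4*G)*4 = -2 + (16 - 16*G) = 14 - 16*G)
K(-30) - C(154) = -137/2/(-30) - (14 - 16*154) = -137/2*(-1/30) - (14 - 2464) = 137/60 - 1*(-2450) = 137/60 + 2450 = 147137/60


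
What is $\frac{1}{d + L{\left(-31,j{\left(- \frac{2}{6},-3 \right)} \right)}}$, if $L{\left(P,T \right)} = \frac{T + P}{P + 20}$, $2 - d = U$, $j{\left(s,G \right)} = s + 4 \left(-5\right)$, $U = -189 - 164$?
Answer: $\frac{3}{1079} \approx 0.0027804$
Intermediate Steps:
$U = -353$
$j{\left(s,G \right)} = -20 + s$ ($j{\left(s,G \right)} = s - 20 = -20 + s$)
$d = 355$ ($d = 2 - -353 = 2 + 353 = 355$)
$L{\left(P,T \right)} = \frac{P + T}{20 + P}$
$\frac{1}{d + L{\left(-31,j{\left(- \frac{2}{6},-3 \right)} \right)}} = \frac{1}{355 + \frac{-31 - \left(20 + \frac{2}{6}\right)}{20 - 31}} = \frac{1}{355 + \frac{-31 - \frac{61}{3}}{-11}} = \frac{1}{355 - \frac{-31 - \frac{61}{3}}{11}} = \frac{1}{355 - - \frac{14}{3}} = \frac{1}{355 + \frac{14}{3}} = \frac{1}{\frac{1079}{3}} = \frac{3}{1079}$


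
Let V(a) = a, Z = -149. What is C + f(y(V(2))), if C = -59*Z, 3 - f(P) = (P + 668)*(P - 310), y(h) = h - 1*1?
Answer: 215515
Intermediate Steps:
y(h) = -1 + h (y(h) = h - 1 = -1 + h)
f(P) = 3 - (-310 + P)*(668 + P) (f(P) = 3 - (P + 668)*(P - 310) = 3 - (668 + P)*(-310 + P) = 3 - (-310 + P)*(668 + P))
C = 8791 (C = -59*(-149) = 8791)
C + f(y(V(2))) = 8791 + (207083 - (-1 + 2)**2 - 358*(-1 + 2)) = 8791 + (207083 - 1*1**2 - 358*1) = 8791 + (207083 - 1*1 - 358) = 8791 + (207083 - 1 - 358) = 8791 + 206724 = 215515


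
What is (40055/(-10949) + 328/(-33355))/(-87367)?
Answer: 1339625797/31906768694465 ≈ 4.1986e-5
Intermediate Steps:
(40055/(-10949) + 328/(-33355))/(-87367) = (40055*(-1/10949) + 328*(-1/33355))*(-1/87367) = (-40055/10949 - 328/33355)*(-1/87367) = -1339625797/365203895*(-1/87367) = 1339625797/31906768694465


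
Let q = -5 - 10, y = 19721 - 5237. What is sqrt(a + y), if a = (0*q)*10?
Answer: 2*sqrt(3621) ≈ 120.35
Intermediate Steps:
y = 14484
q = -15
a = 0 (a = (0*(-15))*10 = 0*10 = 0)
sqrt(a + y) = sqrt(0 + 14484) = sqrt(14484) = 2*sqrt(3621)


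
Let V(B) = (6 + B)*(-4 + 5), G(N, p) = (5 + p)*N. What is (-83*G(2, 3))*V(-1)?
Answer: -6640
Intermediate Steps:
G(N, p) = N*(5 + p)
V(B) = 6 + B (V(B) = (6 + B)*1 = 6 + B)
(-83*G(2, 3))*V(-1) = (-166*(5 + 3))*(6 - 1) = -166*8*5 = -83*16*5 = -1328*5 = -6640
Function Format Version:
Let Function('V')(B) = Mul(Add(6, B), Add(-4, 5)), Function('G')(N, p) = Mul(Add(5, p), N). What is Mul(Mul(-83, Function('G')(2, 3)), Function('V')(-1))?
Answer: -6640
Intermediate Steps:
Function('G')(N, p) = Mul(N, Add(5, p))
Function('V')(B) = Add(6, B) (Function('V')(B) = Mul(Add(6, B), 1) = Add(6, B))
Mul(Mul(-83, Function('G')(2, 3)), Function('V')(-1)) = Mul(Mul(-83, Mul(2, Add(5, 3))), Add(6, -1)) = Mul(Mul(-83, Mul(2, 8)), 5) = Mul(Mul(-83, 16), 5) = Mul(-1328, 5) = -6640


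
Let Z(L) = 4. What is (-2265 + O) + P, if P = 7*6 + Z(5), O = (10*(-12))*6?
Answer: -2939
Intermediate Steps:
O = -720 (O = -120*6 = -720)
P = 46 (P = 7*6 + 4 = 42 + 4 = 46)
(-2265 + O) + P = (-2265 - 720) + 46 = -2985 + 46 = -2939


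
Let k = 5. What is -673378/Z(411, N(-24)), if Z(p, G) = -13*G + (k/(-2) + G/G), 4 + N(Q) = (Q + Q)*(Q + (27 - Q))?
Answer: -1346756/33797 ≈ -39.848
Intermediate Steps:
N(Q) = -4 + 54*Q (N(Q) = -4 + (Q + Q)*(Q + (27 - Q)) = -4 + (2*Q)*27 = -4 + 54*Q)
Z(p, G) = -3/2 - 13*G (Z(p, G) = -13*G + (5/(-2) + G/G) = -13*G + (5*(-½) + 1) = -13*G + (-5/2 + 1) = -13*G - 3/2 = -3/2 - 13*G)
-673378/Z(411, N(-24)) = -673378/(-3/2 - 13*(-4 + 54*(-24))) = -673378/(-3/2 - 13*(-4 - 1296)) = -673378/(-3/2 - 13*(-1300)) = -673378/(-3/2 + 16900) = -673378/33797/2 = -673378*2/33797 = -1346756/33797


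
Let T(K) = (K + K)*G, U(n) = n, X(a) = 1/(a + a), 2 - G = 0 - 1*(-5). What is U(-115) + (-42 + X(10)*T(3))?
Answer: -1579/10 ≈ -157.90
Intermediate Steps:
G = -3 (G = 2 - (0 - 1*(-5)) = 2 - (0 + 5) = 2 - 1*5 = 2 - 5 = -3)
X(a) = 1/(2*a)
T(K) = -6*K (T(K) = (K + K)*(-3) = (2*K)*(-3) = -6*K)
U(-115) + (-42 + X(10)*T(3)) = -115 + (-42 + ((1/2)/10)*(-6*3)) = -115 + (-42 + ((1/2)*(1/10))*(-18)) = -115 + (-42 + (1/20)*(-18)) = -115 + (-42 - 9/10) = -115 - 429/10 = -1579/10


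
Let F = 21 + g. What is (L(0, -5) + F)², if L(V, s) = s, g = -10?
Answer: 36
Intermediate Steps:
F = 11 (F = 21 - 10 = 11)
(L(0, -5) + F)² = (-5 + 11)² = 6² = 36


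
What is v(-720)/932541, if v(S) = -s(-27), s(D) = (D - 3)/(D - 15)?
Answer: -5/6527787 ≈ -7.6596e-7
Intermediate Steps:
s(D) = (-3 + D)/(-15 + D)
v(S) = -5/7 (v(S) = -(-3 - 27)/(-15 - 27) = -(-30)/(-42) = -(-1)*(-30)/42 = -1*5/7 = -5/7)
v(-720)/932541 = -5/7/932541 = -5/7*1/932541 = -5/6527787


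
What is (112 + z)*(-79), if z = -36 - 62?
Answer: -1106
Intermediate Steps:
z = -98
(112 + z)*(-79) = (112 - 98)*(-79) = 14*(-79) = -1106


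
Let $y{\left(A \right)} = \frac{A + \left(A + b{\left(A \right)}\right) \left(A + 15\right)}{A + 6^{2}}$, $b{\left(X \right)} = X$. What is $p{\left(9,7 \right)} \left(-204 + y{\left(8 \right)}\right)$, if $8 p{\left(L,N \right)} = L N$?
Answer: $- \frac{67725}{44} \approx -1539.2$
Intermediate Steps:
$p{\left(L,N \right)} = \frac{L N}{8}$
$y{\left(A \right)} = \frac{A + 2 A \left(15 + A\right)}{36 + A}$ ($y{\left(A \right)} = \frac{A + \left(A + A\right) \left(A + 15\right)}{A + 6^{2}} = \frac{A + 2 A \left(15 + A\right)}{A + 36} = \frac{A + 2 A \left(15 + A\right)}{36 + A}$)
$p{\left(9,7 \right)} \left(-204 + y{\left(8 \right)}\right) = \frac{1}{8} \cdot 9 \cdot 7 \left(-204 + \frac{8 \left(31 + 2 \cdot 8\right)}{36 + 8}\right) = \frac{63 \left(-204 + \frac{8 \left(31 + 16\right)}{44}\right)}{8} = \frac{63 \left(-204 + 8 \cdot \frac{1}{44} \cdot 47\right)}{8} = \frac{63 \left(-204 + \frac{94}{11}\right)}{8} = \frac{63}{8} \left(- \frac{2150}{11}\right) = - \frac{67725}{44}$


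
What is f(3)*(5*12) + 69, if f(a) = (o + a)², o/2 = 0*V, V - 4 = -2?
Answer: 609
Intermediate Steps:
V = 2 (V = 4 - 2 = 2)
o = 0 (o = 2*(0*2) = 2*0 = 0)
f(a) = a² (f(a) = (0 + a)² = a²)
f(3)*(5*12) + 69 = 3²*(5*12) + 69 = 9*60 + 69 = 540 + 69 = 609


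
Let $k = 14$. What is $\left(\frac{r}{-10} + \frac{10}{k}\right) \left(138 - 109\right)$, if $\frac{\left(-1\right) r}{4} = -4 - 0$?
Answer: $- \frac{899}{35} \approx -25.686$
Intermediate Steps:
$r = 16$ ($r = - 4 \left(-4 - 0\right) = - 4 \left(-4 + 0\right) = \left(-4\right) \left(-4\right) = 16$)
$\left(\frac{r}{-10} + \frac{10}{k}\right) \left(138 - 109\right) = \left(\frac{16}{-10} + \frac{10}{14}\right) \left(138 - 109\right) = \left(16 \left(- \frac{1}{10}\right) + 10 \cdot \frac{1}{14}\right) 29 = \left(- \frac{8}{5} + \frac{5}{7}\right) 29 = \left(- \frac{31}{35}\right) 29 = - \frac{899}{35}$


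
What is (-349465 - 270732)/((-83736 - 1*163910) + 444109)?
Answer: -620197/196463 ≈ -3.1568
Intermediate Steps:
(-349465 - 270732)/((-83736 - 1*163910) + 444109) = -620197/((-83736 - 163910) + 444109) = -620197/(-247646 + 444109) = -620197/196463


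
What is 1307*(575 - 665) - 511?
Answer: -118141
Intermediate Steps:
1307*(575 - 665) - 511 = 1307*(-90) - 511 = -117630 - 511 = -118141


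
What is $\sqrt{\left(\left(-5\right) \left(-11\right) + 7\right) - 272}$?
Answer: $i \sqrt{210} \approx 14.491 i$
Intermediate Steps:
$\sqrt{\left(\left(-5\right) \left(-11\right) + 7\right) - 272} = \sqrt{\left(55 + 7\right) - 272} = \sqrt{62 - 272} = \sqrt{-210} = i \sqrt{210}$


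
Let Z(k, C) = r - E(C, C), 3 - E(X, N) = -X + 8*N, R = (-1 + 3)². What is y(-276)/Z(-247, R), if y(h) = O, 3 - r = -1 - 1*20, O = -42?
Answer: -6/7 ≈ -0.85714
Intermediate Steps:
R = 4 (R = 2² = 4)
E(X, N) = 3 + X - 8*N (E(X, N) = 3 - (-X + 8*N) = 3 + (X - 8*N) = 3 + X - 8*N)
r = 24 (r = 3 - (-1 - 1*20) = 3 - (-1 - 20) = 3 - 1*(-21) = 3 + 21 = 24)
y(h) = -42
Z(k, C) = 21 + 7*C (Z(k, C) = 24 - (3 + C - 8*C) = 24 - (3 - 7*C) = 24 + (-3 + 7*C) = 21 + 7*C)
y(-276)/Z(-247, R) = -42/(21 + 7*4) = -42/(21 + 28) = -42/49 = -42*1/49 = -6/7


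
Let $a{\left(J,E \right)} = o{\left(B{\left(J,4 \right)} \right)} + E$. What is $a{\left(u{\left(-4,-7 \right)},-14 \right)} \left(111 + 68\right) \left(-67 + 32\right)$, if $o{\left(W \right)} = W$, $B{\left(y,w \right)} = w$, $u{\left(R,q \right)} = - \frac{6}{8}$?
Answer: $62650$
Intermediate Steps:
$u{\left(R,q \right)} = - \frac{3}{4}$ ($u{\left(R,q \right)} = \left(-6\right) \frac{1}{8} = - \frac{3}{4}$)
$a{\left(J,E \right)} = 4 + E$
$a{\left(u{\left(-4,-7 \right)},-14 \right)} \left(111 + 68\right) \left(-67 + 32\right) = \left(4 - 14\right) \left(111 + 68\right) \left(-67 + 32\right) = - 10 \cdot 179 \left(-35\right) = \left(-10\right) \left(-6265\right) = 62650$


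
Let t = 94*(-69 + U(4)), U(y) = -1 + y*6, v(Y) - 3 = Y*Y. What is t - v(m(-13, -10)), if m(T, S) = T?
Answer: -4496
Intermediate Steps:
v(Y) = 3 + Y**2 (v(Y) = 3 + Y*Y = 3 + Y**2)
U(y) = -1 + 6*y
t = -4324 (t = 94*(-69 + (-1 + 6*4)) = 94*(-69 + (-1 + 24)) = 94*(-69 + 23) = 94*(-46) = -4324)
t - v(m(-13, -10)) = -4324 - (3 + (-13)**2) = -4324 - (3 + 169) = -4324 - 1*172 = -4324 - 172 = -4496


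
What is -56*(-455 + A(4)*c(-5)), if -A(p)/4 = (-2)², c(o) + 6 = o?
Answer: 15624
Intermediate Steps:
c(o) = -6 + o
A(p) = -16 (A(p) = -4*(-2)² = -4*4 = -16)
-56*(-455 + A(4)*c(-5)) = -56*(-455 - 16*(-6 - 5)) = -56*(-455 - 16*(-11)) = -56*(-455 + 176) = -56*(-279) = 15624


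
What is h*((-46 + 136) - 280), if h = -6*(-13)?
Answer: -14820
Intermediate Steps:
h = 78
h*((-46 + 136) - 280) = 78*((-46 + 136) - 280) = 78*(90 - 280) = 78*(-190) = -14820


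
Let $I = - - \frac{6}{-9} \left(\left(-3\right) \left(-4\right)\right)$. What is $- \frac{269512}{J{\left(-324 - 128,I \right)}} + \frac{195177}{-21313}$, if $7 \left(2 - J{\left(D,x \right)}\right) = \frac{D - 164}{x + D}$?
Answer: $- \frac{82576645157}{554138} \approx -1.4902 \cdot 10^{5}$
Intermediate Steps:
$I = -8$ ($I = - \left(-6\right) \left(- \frac{1}{9}\right) 12 = - \frac{2 \cdot 12}{3} = \left(-1\right) 8 = -8$)
$J{\left(D,x \right)} = 2 - \frac{-164 + D}{7 \left(D + x\right)}$ ($J{\left(D,x \right)} = 2 - \frac{\left(D - 164\right) \frac{1}{x + D}}{7} = 2 - \frac{\left(-164 + D\right) \frac{1}{D + x}}{7} = 2 - \frac{\frac{1}{D + x} \left(-164 + D\right)}{7} = 2 - \frac{-164 + D}{7 \left(D + x\right)}$)
$- \frac{269512}{J{\left(-324 - 128,I \right)}} + \frac{195177}{-21313} = - \frac{269512}{\frac{1}{7} \frac{1}{\left(-324 - 128\right) - 8} \left(164 + 13 \left(-324 - 128\right) + 14 \left(-8\right)\right)} + \frac{195177}{-21313} = - \frac{269512}{\frac{1}{7} \frac{1}{-452 - 8} \left(164 + 13 \left(-452\right) - 112\right)} + 195177 \left(- \frac{1}{21313}\right) = - \frac{269512}{\frac{1}{7} \frac{1}{-460} \left(164 - 5876 - 112\right)} - \frac{195177}{21313} = - \frac{269512}{\frac{1}{7} \left(- \frac{1}{460}\right) \left(-5824\right)} - \frac{195177}{21313} = - \frac{269512}{\frac{208}{115}} - \frac{195177}{21313} = \left(-269512\right) \frac{115}{208} - \frac{195177}{21313} = - \frac{3874235}{26} - \frac{195177}{21313} = - \frac{82576645157}{554138}$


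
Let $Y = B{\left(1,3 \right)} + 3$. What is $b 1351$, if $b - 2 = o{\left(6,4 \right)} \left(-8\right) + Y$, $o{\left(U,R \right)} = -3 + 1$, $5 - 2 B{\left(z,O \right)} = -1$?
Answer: $32424$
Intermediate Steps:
$B{\left(z,O \right)} = 3$ ($B{\left(z,O \right)} = \frac{5}{2} - - \frac{1}{2} = \frac{5}{2} + \frac{1}{2} = 3$)
$Y = 6$ ($Y = 3 + 3 = 6$)
$o{\left(U,R \right)} = -2$
$b = 24$ ($b = 2 + \left(\left(-2\right) \left(-8\right) + 6\right) = 2 + \left(16 + 6\right) = 2 + 22 = 24$)
$b 1351 = 24 \cdot 1351 = 32424$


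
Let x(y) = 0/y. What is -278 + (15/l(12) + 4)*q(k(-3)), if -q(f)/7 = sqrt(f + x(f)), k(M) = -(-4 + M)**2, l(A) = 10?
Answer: -278 - 539*I/2 ≈ -278.0 - 269.5*I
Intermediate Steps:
x(y) = 0
q(f) = -7*sqrt(f) (q(f) = -7*sqrt(f + 0) = -7*sqrt(f))
-278 + (15/l(12) + 4)*q(k(-3)) = -278 + (15/10 + 4)*(-7*7*I) = -278 + (15*(1/10) + 4)*(-7*7*I) = -278 + (3/2 + 4)*(-7*7*I) = -278 + 11*(-49*I)/2 = -278 - 539*I/2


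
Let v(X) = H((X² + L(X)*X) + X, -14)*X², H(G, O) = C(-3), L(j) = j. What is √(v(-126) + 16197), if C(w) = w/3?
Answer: √321 ≈ 17.916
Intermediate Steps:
C(w) = w/3 (C(w) = w*(⅓) = w/3)
H(G, O) = -1 (H(G, O) = (⅓)*(-3) = -1)
v(X) = -X²
√(v(-126) + 16197) = √(-1*(-126)² + 16197) = √(-1*15876 + 16197) = √(-15876 + 16197) = √321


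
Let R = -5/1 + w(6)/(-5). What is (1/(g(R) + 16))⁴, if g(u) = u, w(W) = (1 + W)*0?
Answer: 1/14641 ≈ 6.8301e-5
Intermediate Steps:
w(W) = 0
R = -5 (R = -5/1 + 0/(-5) = -5*1 + 0*(-⅕) = -5 + 0 = -5)
(1/(g(R) + 16))⁴ = (1/(-5 + 16))⁴ = (1/11)⁴ = 1/14641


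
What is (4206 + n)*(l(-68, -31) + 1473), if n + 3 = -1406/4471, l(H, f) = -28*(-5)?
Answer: 30308603891/4471 ≈ 6.7789e+6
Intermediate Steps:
l(H, f) = 140
n = -14819/4471 (n = -3 - 1406/4471 = -14819/4471 ≈ -3.3145)
(4206 + n)*(l(-68, -31) + 1473) = (4206 - 14819/4471)*(140 + 1473) = (18790207/4471)*1613 = 30308603891/4471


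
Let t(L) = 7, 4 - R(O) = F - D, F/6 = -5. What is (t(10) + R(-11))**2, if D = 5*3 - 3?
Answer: 2809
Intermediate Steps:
F = -30 (F = 6*(-5) = -30)
D = 12 (D = 15 - 3 = 12)
R(O) = 46 (R(O) = 4 - (-30 - 1*12) = 4 - (-30 - 12) = 4 - 1*(-42) = 4 + 42 = 46)
(t(10) + R(-11))**2 = (7 + 46)**2 = 53**2 = 2809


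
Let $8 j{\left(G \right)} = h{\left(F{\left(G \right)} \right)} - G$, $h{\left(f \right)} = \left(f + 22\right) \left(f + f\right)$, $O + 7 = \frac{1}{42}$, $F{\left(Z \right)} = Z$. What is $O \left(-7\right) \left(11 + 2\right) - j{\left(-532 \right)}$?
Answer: $- \frac{201785}{3} \approx -67262.0$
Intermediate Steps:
$O = - \frac{293}{42}$ ($O = -7 + \frac{1}{42} = - \frac{293}{42} \approx -6.9762$)
$h{\left(f \right)} = 2 f \left(22 + f\right)$ ($h{\left(f \right)} = \left(22 + f\right) 2 f = 2 f \left(22 + f\right)$)
$j{\left(G \right)} = - \frac{G}{8} + \frac{G \left(22 + G\right)}{4}$ ($j{\left(G \right)} = \frac{2 G \left(22 + G\right) - G}{8} = \frac{- G + 2 G \left(22 + G\right)}{8} = - \frac{G}{8} + \frac{G \left(22 + G\right)}{4}$)
$O \left(-7\right) \left(11 + 2\right) - j{\left(-532 \right)} = \left(- \frac{293}{42}\right) \left(-7\right) \left(11 + 2\right) - \frac{1}{8} \left(-532\right) \left(43 + 2 \left(-532\right)\right) = \frac{293}{6} \cdot 13 - \frac{1}{8} \left(-532\right) \left(43 - 1064\right) = \frac{3809}{6} - \frac{1}{8} \left(-532\right) \left(-1021\right) = \frac{3809}{6} - \frac{135793}{2} = - \frac{201785}{3}$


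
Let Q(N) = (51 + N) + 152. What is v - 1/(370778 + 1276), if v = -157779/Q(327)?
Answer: -14675577149/49297155 ≈ -297.70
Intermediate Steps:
Q(N) = 203 + N
v = -157779/530 (v = -157779/(203 + 327) = -157779/530 ≈ -297.70)
v - 1/(370778 + 1276) = -157779/530 - 1/(370778 + 1276) = -157779/530 - 1/372054 = -14675577149/49297155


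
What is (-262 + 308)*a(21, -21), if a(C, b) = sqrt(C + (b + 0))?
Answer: 0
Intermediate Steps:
a(C, b) = sqrt(C + b)
(-262 + 308)*a(21, -21) = (-262 + 308)*sqrt(21 - 21) = 46*sqrt(0) = 46*0 = 0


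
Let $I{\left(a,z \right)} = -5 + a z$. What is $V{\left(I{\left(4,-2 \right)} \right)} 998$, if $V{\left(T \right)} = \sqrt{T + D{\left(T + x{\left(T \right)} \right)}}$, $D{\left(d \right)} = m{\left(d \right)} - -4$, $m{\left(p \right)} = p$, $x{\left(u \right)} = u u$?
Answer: $6986 \sqrt{3} \approx 12100.0$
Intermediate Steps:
$x{\left(u \right)} = u^{2}$
$D{\left(d \right)} = 4 + d$ ($D{\left(d \right)} = d - -4 = d + 4 = 4 + d$)
$V{\left(T \right)} = \sqrt{4 + T^{2} + 2 T}$ ($V{\left(T \right)} = \sqrt{T + \left(4 + \left(T + T^{2}\right)\right)} = \sqrt{T + \left(4 + T + T^{2}\right)} = \sqrt{4 + T^{2} + 2 T}$)
$V{\left(I{\left(4,-2 \right)} \right)} 998 = \sqrt{4 + \left(-5 + 4 \left(-2\right)\right)^{2} + 2 \left(-5 + 4 \left(-2\right)\right)} 998 = \sqrt{4 + \left(-5 - 8\right)^{2} + 2 \left(-5 - 8\right)} 998 = \sqrt{4 + \left(-13\right)^{2} + 2 \left(-13\right)} 998 = \sqrt{4 + 169 - 26} \cdot 998 = \sqrt{147} \cdot 998 = 7 \sqrt{3} \cdot 998 = 6986 \sqrt{3}$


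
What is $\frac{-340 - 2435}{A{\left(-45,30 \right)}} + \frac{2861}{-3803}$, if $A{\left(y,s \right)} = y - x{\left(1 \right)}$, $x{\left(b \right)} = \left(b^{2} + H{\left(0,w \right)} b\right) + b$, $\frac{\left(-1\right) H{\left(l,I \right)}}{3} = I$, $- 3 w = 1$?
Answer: $\frac{3471999}{60848} \approx 57.06$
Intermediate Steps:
$w = - \frac{1}{3}$ ($w = \left(- \frac{1}{3}\right) 1 = - \frac{1}{3} \approx -0.33333$)
$H{\left(l,I \right)} = - 3 I$
$x{\left(b \right)} = b^{2} + 2 b$ ($x{\left(b \right)} = \left(b^{2} + \left(-3\right) \left(- \frac{1}{3}\right) b\right) + b = \left(b^{2} + 1 b\right) + b = \left(b^{2} + b\right) + b = \left(b + b^{2}\right) + b = b^{2} + 2 b$)
$A{\left(y,s \right)} = -3 + y$ ($A{\left(y,s \right)} = y - 1 \left(2 + 1\right) = y - 1 \cdot 3 = y - 3 = -3 + y$)
$\frac{-340 - 2435}{A{\left(-45,30 \right)}} + \frac{2861}{-3803} = \frac{-340 - 2435}{-3 - 45} + \frac{2861}{-3803} = \frac{-340 - 2435}{-48} + 2861 \left(- \frac{1}{3803}\right) = \left(-2775\right) \left(- \frac{1}{48}\right) - \frac{2861}{3803} = \frac{925}{16} - \frac{2861}{3803} = \frac{3471999}{60848}$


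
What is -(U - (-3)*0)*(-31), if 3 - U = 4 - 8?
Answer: 217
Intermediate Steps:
U = 7 (U = 3 - (4 - 8) = 3 - 1*(-4) = 3 + 4 = 7)
-(U - (-3)*0)*(-31) = -(7 - (-3)*0)*(-31) = -(7 - 1*0)*(-31) = -(7 + 0)*(-31) = -1*7*(-31) = -7*(-31) = 217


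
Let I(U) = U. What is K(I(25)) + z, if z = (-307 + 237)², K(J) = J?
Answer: 4925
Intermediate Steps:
z = 4900 (z = (-70)² = 4900)
K(I(25)) + z = 25 + 4900 = 4925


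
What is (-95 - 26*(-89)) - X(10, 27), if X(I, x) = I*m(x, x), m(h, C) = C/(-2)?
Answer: 2354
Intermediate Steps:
m(h, C) = -C/2 (m(h, C) = C*(-½) = -C/2)
X(I, x) = -I*x/2 (X(I, x) = I*(-x/2) = -I*x/2)
(-95 - 26*(-89)) - X(10, 27) = (-95 - 26*(-89)) - (-1)*10*27/2 = (-95 + 2314) - 1*(-135) = 2219 + 135 = 2354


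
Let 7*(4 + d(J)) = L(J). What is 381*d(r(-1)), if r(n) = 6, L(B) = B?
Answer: -8382/7 ≈ -1197.4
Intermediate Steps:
d(J) = -4 + J/7
381*d(r(-1)) = 381*(-4 + (1/7)*6) = 381*(-4 + 6/7) = 381*(-22/7) = -8382/7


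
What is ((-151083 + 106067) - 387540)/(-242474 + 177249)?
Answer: 432556/65225 ≈ 6.6318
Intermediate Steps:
((-151083 + 106067) - 387540)/(-242474 + 177249) = (-45016 - 387540)/(-65225) = -432556*(-1/65225) = 432556/65225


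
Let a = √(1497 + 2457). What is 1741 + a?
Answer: 1741 + √3954 ≈ 1803.9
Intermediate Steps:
a = √3954 ≈ 62.881
1741 + a = 1741 + √3954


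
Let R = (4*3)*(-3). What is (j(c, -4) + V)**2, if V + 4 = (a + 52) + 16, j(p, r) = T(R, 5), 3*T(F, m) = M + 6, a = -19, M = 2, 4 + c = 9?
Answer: 20449/9 ≈ 2272.1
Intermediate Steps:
c = 5 (c = -4 + 9 = 5)
R = -36 (R = 12*(-3) = -36)
T(F, m) = 8/3 (T(F, m) = (2 + 6)/3 = (1/3)*8 = 8/3)
j(p, r) = 8/3
V = 45 (V = -4 + ((-19 + 52) + 16) = -4 + (33 + 16) = -4 + 49 = 45)
(j(c, -4) + V)**2 = (8/3 + 45)**2 = (143/3)**2 = 20449/9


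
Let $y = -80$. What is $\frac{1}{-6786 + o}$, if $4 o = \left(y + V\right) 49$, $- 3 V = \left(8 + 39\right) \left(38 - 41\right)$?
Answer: $- \frac{4}{28761} \approx -0.00013908$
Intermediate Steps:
$V = 47$ ($V = - \frac{\left(8 + 39\right) \left(38 - 41\right)}{3} = - \frac{47 \left(-3\right)}{3} = \left(- \frac{1}{3}\right) \left(-141\right) = 47$)
$o = - \frac{1617}{4}$ ($o = \frac{\left(-80 + 47\right) 49}{4} = \frac{\left(-33\right) 49}{4} = \frac{1}{4} \left(-1617\right) = - \frac{1617}{4} \approx -404.25$)
$\frac{1}{-6786 + o} = \frac{1}{-6786 - \frac{1617}{4}} = \frac{1}{- \frac{28761}{4}} = - \frac{4}{28761}$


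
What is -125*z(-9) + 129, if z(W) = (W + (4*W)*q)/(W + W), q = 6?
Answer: -2867/2 ≈ -1433.5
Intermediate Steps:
z(W) = 25/2 (z(W) = (W + (4*W)*6)/(W + W) = (W + 24*W)/((2*W)) = (25*W)*(1/(2*W)) = 25/2)
-125*z(-9) + 129 = -125*25/2 + 129 = -3125/2 + 129 = -2867/2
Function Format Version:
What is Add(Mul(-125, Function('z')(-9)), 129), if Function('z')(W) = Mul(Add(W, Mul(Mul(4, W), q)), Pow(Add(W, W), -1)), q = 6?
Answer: Rational(-2867, 2) ≈ -1433.5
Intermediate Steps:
Function('z')(W) = Rational(25, 2) (Function('z')(W) = Mul(Add(W, Mul(Mul(4, W), 6)), Pow(Add(W, W), -1)) = Mul(Add(W, Mul(24, W)), Pow(Mul(2, W), -1)) = Mul(Mul(25, W), Mul(Rational(1, 2), Pow(W, -1))) = Rational(25, 2))
Add(Mul(-125, Function('z')(-9)), 129) = Add(Mul(-125, Rational(25, 2)), 129) = Add(Rational(-3125, 2), 129) = Rational(-2867, 2)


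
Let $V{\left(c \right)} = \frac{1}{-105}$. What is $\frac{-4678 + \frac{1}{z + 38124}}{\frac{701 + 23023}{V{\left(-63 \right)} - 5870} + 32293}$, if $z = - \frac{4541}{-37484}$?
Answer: $- \frac{4120349826210248862}{28439889918709037411} \approx -0.14488$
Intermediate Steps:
$z = \frac{4541}{37484}$ ($z = \left(-4541\right) \left(- \frac{1}{37484}\right) = \frac{4541}{37484} \approx 0.12115$)
$V{\left(c \right)} = - \frac{1}{105}$
$\frac{-4678 + \frac{1}{z + 38124}}{\frac{701 + 23023}{V{\left(-63 \right)} - 5870} + 32293} = \frac{-4678 + \frac{1}{\frac{4541}{37484} + 38124}}{\frac{701 + 23023}{- \frac{1}{105} - 5870} + 32293} = \frac{-4678 + \frac{1}{\frac{1429044557}{37484}}}{\frac{23724}{- \frac{616351}{105}} + 32293} = \frac{-4678 + \frac{37484}{1429044557}}{23724 \left(- \frac{105}{616351}\right) + 32293} = - \frac{6685070400162}{1429044557 \left(- \frac{2491020}{616351} + 32293\right)} = - \frac{6685070400162}{1429044557 \cdot \frac{19901331823}{616351}} = \left(- \frac{6685070400162}{1429044557}\right) \frac{616351}{19901331823} = - \frac{4120349826210248862}{28439889918709037411}$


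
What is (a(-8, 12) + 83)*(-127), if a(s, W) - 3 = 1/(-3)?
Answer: -32639/3 ≈ -10880.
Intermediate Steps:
a(s, W) = 8/3 (a(s, W) = 3 + 1/(-3) = 3 - 1/3 = 8/3)
(a(-8, 12) + 83)*(-127) = (8/3 + 83)*(-127) = (257/3)*(-127) = -32639/3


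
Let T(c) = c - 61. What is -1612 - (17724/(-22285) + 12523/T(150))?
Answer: -3474681999/1983365 ≈ -1751.9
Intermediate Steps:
T(c) = -61 + c
-1612 - (17724/(-22285) + 12523/T(150)) = -1612 - (17724/(-22285) + 12523/(-61 + 150)) = -1612 - (17724*(-1/22285) + 12523/89) = -1612 - (-17724/22285 + 12523*(1/89)) = -1612 - (-17724/22285 + 12523/89) = -1612 - 1*277497619/1983365 = -1612 - 277497619/1983365 = -3474681999/1983365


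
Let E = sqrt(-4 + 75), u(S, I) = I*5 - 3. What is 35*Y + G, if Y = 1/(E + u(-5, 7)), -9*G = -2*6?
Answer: 7172/2859 - 35*sqrt(71)/953 ≈ 2.1991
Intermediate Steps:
u(S, I) = -3 + 5*I (u(S, I) = 5*I - 3 = -3 + 5*I)
E = sqrt(71) ≈ 8.4261
G = 4/3 (G = -(-2)*6/9 = -1/9*(-12) = 4/3 ≈ 1.3333)
Y = 1/(32 + sqrt(71)) (Y = 1/(sqrt(71) + (-3 + 5*7)) = 1/(sqrt(71) + (-3 + 35)) = 1/(sqrt(71) + 32) = 1/(32 + sqrt(71)) ≈ 0.024736)
35*Y + G = 35*(32/953 - sqrt(71)/953) + 4/3 = (1120/953 - 35*sqrt(71)/953) + 4/3 = 7172/2859 - 35*sqrt(71)/953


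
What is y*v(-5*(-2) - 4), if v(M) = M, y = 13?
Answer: 78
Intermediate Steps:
y*v(-5*(-2) - 4) = 13*(-5*(-2) - 4) = 13*(10 - 4) = 13*6 = 78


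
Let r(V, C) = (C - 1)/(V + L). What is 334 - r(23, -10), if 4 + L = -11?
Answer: 2683/8 ≈ 335.38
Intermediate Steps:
L = -15 (L = -4 - 11 = -15)
r(V, C) = (-1 + C)/(-15 + V) (r(V, C) = (C - 1)/(V - 15) = (-1 + C)/(-15 + V))
334 - r(23, -10) = 334 - (-1 - 10)/(-15 + 23) = 334 - (-11)/8 = 334 - 1*(-11/8) = 334 + 11/8 = 2683/8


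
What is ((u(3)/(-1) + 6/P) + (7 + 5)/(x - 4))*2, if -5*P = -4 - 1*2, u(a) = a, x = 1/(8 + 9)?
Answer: -140/67 ≈ -2.0896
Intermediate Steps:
x = 1/17 ≈ 0.058824
P = 6/5 (P = -(-4 - 1*2)/5 = -(-4 - 2)/5 = -1/5*(-6) = 6/5 ≈ 1.2000)
((u(3)/(-1) + 6/P) + (7 + 5)/(x - 4))*2 = ((3/(-1) + 6/(6/5)) + (7 + 5)/(1/17 - 4))*2 = ((3*(-1) + 6*(5/6)) + 12/(-67/17))*2 = ((-3 + 5) + 12*(-17/67))*2 = (2 - 204/67)*2 = -70/67*2 = -140/67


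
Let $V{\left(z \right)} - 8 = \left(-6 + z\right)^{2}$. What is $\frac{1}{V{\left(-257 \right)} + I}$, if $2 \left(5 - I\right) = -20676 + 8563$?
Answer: $\frac{2}{150477} \approx 1.3291 \cdot 10^{-5}$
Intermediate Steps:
$V{\left(z \right)} = 8 + \left(-6 + z\right)^{2}$
$I = \frac{12123}{2}$ ($I = 5 - \frac{-20676 + 8563}{2} = 5 - - \frac{12113}{2} = 5 + \frac{12113}{2} = \frac{12123}{2} \approx 6061.5$)
$\frac{1}{V{\left(-257 \right)} + I} = \frac{1}{\left(8 + \left(-6 - 257\right)^{2}\right) + \frac{12123}{2}} = \frac{1}{\left(8 + \left(-263\right)^{2}\right) + \frac{12123}{2}} = \frac{1}{\left(8 + 69169\right) + \frac{12123}{2}} = \frac{1}{69177 + \frac{12123}{2}} = \frac{1}{\frac{150477}{2}} = \frac{2}{150477}$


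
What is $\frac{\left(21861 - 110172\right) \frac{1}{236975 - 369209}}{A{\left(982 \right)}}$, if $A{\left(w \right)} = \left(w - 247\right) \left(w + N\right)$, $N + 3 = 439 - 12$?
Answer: $\frac{29437}{45550645980} \approx 6.4625 \cdot 10^{-7}$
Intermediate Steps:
$N = 424$ ($N = -3 + \left(439 - 12\right) = -3 + 427 = 424$)
$A{\left(w \right)} = \left(-247 + w\right) \left(424 + w\right)$ ($A{\left(w \right)} = \left(w - 247\right) \left(w + 424\right) = \left(-247 + w\right) \left(424 + w\right)$)
$\frac{\left(21861 - 110172\right) \frac{1}{236975 - 369209}}{A{\left(982 \right)}} = \frac{\left(21861 - 110172\right) \frac{1}{236975 - 369209}}{-104728 + 982^{2} + 177 \cdot 982} = \frac{\left(-88311\right) \frac{1}{-132234}}{-104728 + 964324 + 173814} = \frac{\left(-88311\right) \left(- \frac{1}{132234}\right)}{1033410} = \frac{29437}{44078} \cdot \frac{1}{1033410} = \frac{29437}{45550645980}$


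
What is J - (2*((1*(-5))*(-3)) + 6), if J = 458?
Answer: 422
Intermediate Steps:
J - (2*((1*(-5))*(-3)) + 6) = 458 - (2*((1*(-5))*(-3)) + 6) = 458 - (2*(-5*(-3)) + 6) = 458 - (2*15 + 6) = 458 - (30 + 6) = 458 - 1*36 = 458 - 36 = 422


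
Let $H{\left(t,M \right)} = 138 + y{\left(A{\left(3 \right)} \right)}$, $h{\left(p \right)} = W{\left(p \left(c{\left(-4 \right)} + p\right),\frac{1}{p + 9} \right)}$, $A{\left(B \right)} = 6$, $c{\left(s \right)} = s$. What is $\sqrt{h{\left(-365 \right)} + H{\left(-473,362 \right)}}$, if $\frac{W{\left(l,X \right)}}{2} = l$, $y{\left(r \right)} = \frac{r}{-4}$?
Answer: $\frac{\sqrt{1078026}}{2} \approx 519.14$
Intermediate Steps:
$y{\left(r \right)} = - \frac{r}{4}$ ($y{\left(r \right)} = r \left(- \frac{1}{4}\right) = - \frac{r}{4}$)
$W{\left(l,X \right)} = 2 l$
$h{\left(p \right)} = 2 p \left(-4 + p\right)$
$H{\left(t,M \right)} = \frac{273}{2}$ ($H{\left(t,M \right)} = 138 - \frac{3}{2} = \frac{273}{2}$)
$\sqrt{h{\left(-365 \right)} + H{\left(-473,362 \right)}} = \sqrt{2 \left(-365\right) \left(-4 - 365\right) + \frac{273}{2}} = \sqrt{2 \left(-365\right) \left(-369\right) + \frac{273}{2}} = \sqrt{269370 + \frac{273}{2}} = \sqrt{\frac{539013}{2}} = \frac{\sqrt{1078026}}{2}$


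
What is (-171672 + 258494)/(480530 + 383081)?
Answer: 86822/863611 ≈ 0.10053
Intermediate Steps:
(-171672 + 258494)/(480530 + 383081) = 86822/863611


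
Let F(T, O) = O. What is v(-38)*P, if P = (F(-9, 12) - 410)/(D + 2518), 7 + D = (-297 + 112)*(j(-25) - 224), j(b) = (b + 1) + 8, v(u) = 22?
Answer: -8756/46911 ≈ -0.18665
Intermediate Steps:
j(b) = 9 + b (j(b) = (1 + b) + 8 = 9 + b)
D = 44393 (D = -7 + (-297 + 112)*((9 - 25) - 224) = -7 - 185*(-16 - 224) = -7 - 185*(-240) = -7 + 44400 = 44393)
P = -398/46911 (P = (12 - 410)/(44393 + 2518) = -398/46911 ≈ -0.0084842)
v(-38)*P = 22*(-398/46911) = -8756/46911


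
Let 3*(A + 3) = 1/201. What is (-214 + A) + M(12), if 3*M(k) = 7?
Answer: -129443/603 ≈ -214.67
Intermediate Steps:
M(k) = 7/3 (M(k) = (⅓)*7 = 7/3)
A = -1808/603 (A = -3 + (⅓)/201 = -3 + (⅓)*(1/201) = -3 + 1/603 = -1808/603 ≈ -2.9983)
(-214 + A) + M(12) = (-214 - 1808/603) + 7/3 = -130850/603 + 7/3 = -129443/603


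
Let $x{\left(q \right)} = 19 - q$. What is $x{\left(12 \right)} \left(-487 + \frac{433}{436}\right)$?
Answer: $- \frac{1483293}{436} \approx -3402.0$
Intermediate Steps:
$x{\left(12 \right)} \left(-487 + \frac{433}{436}\right) = \left(19 - 12\right) \left(-487 + \frac{433}{436}\right) = \left(19 - 12\right) \left(-487 + 433 \cdot \frac{1}{436}\right) = 7 \left(-487 + \frac{433}{436}\right) = 7 \left(- \frac{211899}{436}\right) = - \frac{1483293}{436}$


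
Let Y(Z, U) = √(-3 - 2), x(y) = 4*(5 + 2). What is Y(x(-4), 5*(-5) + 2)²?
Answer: -5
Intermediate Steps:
x(y) = 28 (x(y) = 4*7 = 28)
Y(Z, U) = I*√5 (Y(Z, U) = √(-5) = I*√5)
Y(x(-4), 5*(-5) + 2)² = (I*√5)² = -5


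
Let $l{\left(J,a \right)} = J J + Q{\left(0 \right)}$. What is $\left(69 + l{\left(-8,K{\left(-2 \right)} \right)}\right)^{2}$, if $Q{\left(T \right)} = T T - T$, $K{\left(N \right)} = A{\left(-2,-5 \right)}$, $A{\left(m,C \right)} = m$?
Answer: $17689$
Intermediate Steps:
$K{\left(N \right)} = -2$
$Q{\left(T \right)} = T^{2} - T$
$l{\left(J,a \right)} = J^{2}$ ($l{\left(J,a \right)} = J J + 0 \left(-1 + 0\right) = J^{2} + 0 \left(-1\right) = J^{2} + 0 = J^{2}$)
$\left(69 + l{\left(-8,K{\left(-2 \right)} \right)}\right)^{2} = \left(69 + \left(-8\right)^{2}\right)^{2} = \left(69 + 64\right)^{2} = 133^{2} = 17689$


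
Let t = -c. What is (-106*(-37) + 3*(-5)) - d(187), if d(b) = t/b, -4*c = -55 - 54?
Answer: 2922545/748 ≈ 3907.1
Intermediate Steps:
c = 109/4 (c = -(-55 - 54)/4 = -1/4*(-109) = 109/4 ≈ 27.250)
t = -109/4 (t = -1*109/4 = -109/4 ≈ -27.250)
d(b) = -109/(4*b)
(-106*(-37) + 3*(-5)) - d(187) = (-106*(-37) + 3*(-5)) - (-109)/(4*187) = (3922 - 15) - (-109)/(4*187) = 3907 - 1*(-109/748) = 3907 + 109/748 = 2922545/748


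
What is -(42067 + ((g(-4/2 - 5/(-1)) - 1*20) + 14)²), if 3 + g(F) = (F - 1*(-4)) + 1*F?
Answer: -42068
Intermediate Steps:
g(F) = 1 + 2*F (g(F) = -3 + ((F - 1*(-4)) + 1*F) = -3 + ((F + 4) + F) = -3 + ((4 + F) + F) = -3 + (4 + 2*F) = 1 + 2*F)
-(42067 + ((g(-4/2 - 5/(-1)) - 1*20) + 14)²) = -(42067 + (((1 + 2*(-4/2 - 5/(-1))) - 1*20) + 14)²) = -(42067 + (((1 + 2*(-4*½ - 5*(-1))) - 20) + 14)²) = -(42067 + (((1 + 2*(-2 + 5)) - 20) + 14)²) = -(42067 + (((1 + 2*3) - 20) + 14)²) = -(42067 + (((1 + 6) - 20) + 14)²) = -(42067 + ((7 - 20) + 14)²) = -(42067 + (-13 + 14)²) = -(42067 + 1²) = -(42067 + 1) = -1*42068 = -42068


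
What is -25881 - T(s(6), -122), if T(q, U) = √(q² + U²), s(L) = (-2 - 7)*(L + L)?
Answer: -25881 - 2*√6637 ≈ -26044.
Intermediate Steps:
s(L) = -18*L
T(q, U) = √(U² + q²)
-25881 - T(s(6), -122) = -25881 - √((-122)² + (-18*6)²) = -25881 - √(14884 + (-108)²) = -25881 - √(14884 + 11664) = -25881 - √26548 = -25881 - 2*√6637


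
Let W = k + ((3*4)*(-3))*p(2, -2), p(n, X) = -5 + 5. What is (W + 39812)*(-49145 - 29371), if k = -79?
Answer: -3119676228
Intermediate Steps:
p(n, X) = 0
W = -79 (W = -79 + ((3*4)*(-3))*0 = -79 + (12*(-3))*0 = -79 - 36*0 = -79 + 0 = -79)
(W + 39812)*(-49145 - 29371) = (-79 + 39812)*(-49145 - 29371) = 39733*(-78516) = -3119676228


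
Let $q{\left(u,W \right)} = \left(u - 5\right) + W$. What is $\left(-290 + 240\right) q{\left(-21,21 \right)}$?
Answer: $250$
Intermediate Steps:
$q{\left(u,W \right)} = -5 + W + u$ ($q{\left(u,W \right)} = \left(-5 + u\right) + W = -5 + W + u$)
$\left(-290 + 240\right) q{\left(-21,21 \right)} = \left(-290 + 240\right) \left(-5 + 21 - 21\right) = \left(-50\right) \left(-5\right) = 250$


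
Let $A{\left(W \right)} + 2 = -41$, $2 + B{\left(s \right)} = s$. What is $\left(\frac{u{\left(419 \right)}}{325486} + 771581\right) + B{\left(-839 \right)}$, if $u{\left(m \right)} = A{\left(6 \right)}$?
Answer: $\frac{250865079597}{325486} \approx 7.7074 \cdot 10^{5}$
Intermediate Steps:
$B{\left(s \right)} = -2 + s$
$A{\left(W \right)} = -43$ ($A{\left(W \right)} = -2 - 41 = -43$)
$u{\left(m \right)} = -43$
$\left(\frac{u{\left(419 \right)}}{325486} + 771581\right) + B{\left(-839 \right)} = \left(- \frac{43}{325486} + 771581\right) - 841 = \frac{251138813323}{325486} - 841 = \frac{250865079597}{325486}$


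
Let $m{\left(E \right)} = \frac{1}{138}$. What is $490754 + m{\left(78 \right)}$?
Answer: $\frac{67724053}{138} \approx 4.9075 \cdot 10^{5}$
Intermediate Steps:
$m{\left(E \right)} = \frac{1}{138}$
$490754 + m{\left(78 \right)} = 490754 + \frac{1}{138} = \frac{67724053}{138}$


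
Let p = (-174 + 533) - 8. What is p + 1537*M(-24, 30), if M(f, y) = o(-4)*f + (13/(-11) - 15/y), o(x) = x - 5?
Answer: 7254677/22 ≈ 3.2976e+5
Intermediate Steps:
o(x) = -5 + x
p = 351 (p = 359 - 8 = 351)
M(f, y) = -13/11 - 15/y - 9*f (M(f, y) = (-5 - 4)*f + (13/(-11) - 15/y) = -9*f + (13*(-1/11) - 15/y) = -9*f + (-13/11 - 15/y) = -13/11 - 15/y - 9*f)
p + 1537*M(-24, 30) = 351 + 1537*(-13/11 - 15/30 - 9*(-24)) = 351 + 1537*(-13/11 - 15*1/30 + 216) = 351 + 1537*(-13/11 - ½ + 216) = 351 + 1537*(4715/22) = 351 + 7246955/22 = 7254677/22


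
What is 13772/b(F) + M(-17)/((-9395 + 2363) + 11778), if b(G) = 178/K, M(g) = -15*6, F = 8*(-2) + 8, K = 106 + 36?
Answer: 773447957/70399 ≈ 10987.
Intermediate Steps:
K = 142
F = -8 (F = -16 + 8 = -8)
M(g) = -90
b(G) = 89/71 (b(G) = 178/142 = 178*(1/142) = 89/71)
13772/b(F) + M(-17)/((-9395 + 2363) + 11778) = 13772/(89/71) - 90/((-9395 + 2363) + 11778) = 13772*(71/89) - 90/(-7032 + 11778) = 977812/89 - 90/4746 = 977812/89 - 90*1/4746 = 977812/89 - 15/791 = 773447957/70399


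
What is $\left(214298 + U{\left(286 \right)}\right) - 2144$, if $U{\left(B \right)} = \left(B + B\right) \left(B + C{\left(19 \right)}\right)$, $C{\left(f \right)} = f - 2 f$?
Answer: $364878$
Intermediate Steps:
$C{\left(f \right)} = - f$
$U{\left(B \right)} = 2 B \left(-19 + B\right)$ ($U{\left(B \right)} = \left(B + B\right) \left(B - 19\right) = 2 B \left(B - 19\right) = 2 B \left(-19 + B\right)$)
$\left(214298 + U{\left(286 \right)}\right) - 2144 = \left(214298 + 2 \cdot 286 \left(-19 + 286\right)\right) - 2144 = \left(214298 + 2 \cdot 286 \cdot 267\right) - 2144 = \left(214298 + 152724\right) - 2144 = 367022 - 2144 = 364878$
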